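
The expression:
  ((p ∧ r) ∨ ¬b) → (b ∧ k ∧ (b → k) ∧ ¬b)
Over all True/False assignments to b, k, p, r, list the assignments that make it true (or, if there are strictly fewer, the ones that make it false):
is true only for:
  b=True, k=False, p=False, r=False;
  b=True, k=False, p=False, r=True;
  b=True, k=False, p=True, r=False;
  b=True, k=True, p=False, r=False;
  b=True, k=True, p=False, r=True;
  b=True, k=True, p=True, r=False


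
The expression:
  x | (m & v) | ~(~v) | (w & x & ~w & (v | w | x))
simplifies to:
v | x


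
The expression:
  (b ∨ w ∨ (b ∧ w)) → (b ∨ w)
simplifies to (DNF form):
True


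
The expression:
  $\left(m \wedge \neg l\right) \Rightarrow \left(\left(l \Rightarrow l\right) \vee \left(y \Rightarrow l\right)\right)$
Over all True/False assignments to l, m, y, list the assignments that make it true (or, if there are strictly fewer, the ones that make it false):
is always true.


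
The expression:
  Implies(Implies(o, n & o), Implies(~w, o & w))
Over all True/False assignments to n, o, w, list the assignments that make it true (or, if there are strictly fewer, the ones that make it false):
is false only for:
  n=False, o=False, w=False;
  n=True, o=False, w=False;
  n=True, o=True, w=False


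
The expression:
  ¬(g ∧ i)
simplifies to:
¬g ∨ ¬i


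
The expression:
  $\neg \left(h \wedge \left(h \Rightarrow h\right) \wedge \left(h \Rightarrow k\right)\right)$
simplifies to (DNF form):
$\neg h \vee \neg k$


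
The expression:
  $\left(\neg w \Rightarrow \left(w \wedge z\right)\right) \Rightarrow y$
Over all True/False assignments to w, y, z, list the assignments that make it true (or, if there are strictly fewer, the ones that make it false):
is false only for:
  w=True, y=False, z=False;
  w=True, y=False, z=True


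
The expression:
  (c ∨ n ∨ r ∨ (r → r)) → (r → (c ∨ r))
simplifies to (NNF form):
True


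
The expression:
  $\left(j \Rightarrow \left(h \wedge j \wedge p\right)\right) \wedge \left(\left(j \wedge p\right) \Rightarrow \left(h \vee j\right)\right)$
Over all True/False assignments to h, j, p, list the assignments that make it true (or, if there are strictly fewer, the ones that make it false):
is false only for:
  h=False, j=True, p=False;
  h=False, j=True, p=True;
  h=True, j=True, p=False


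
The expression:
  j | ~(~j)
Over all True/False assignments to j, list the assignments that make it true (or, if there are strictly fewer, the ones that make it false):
is true only for:
  j=True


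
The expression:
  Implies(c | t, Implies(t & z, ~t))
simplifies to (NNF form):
~t | ~z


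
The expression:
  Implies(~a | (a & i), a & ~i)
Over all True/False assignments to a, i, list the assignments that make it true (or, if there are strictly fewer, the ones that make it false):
is true only for:
  a=True, i=False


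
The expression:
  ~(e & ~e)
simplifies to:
True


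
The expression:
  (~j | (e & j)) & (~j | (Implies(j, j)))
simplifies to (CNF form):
e | ~j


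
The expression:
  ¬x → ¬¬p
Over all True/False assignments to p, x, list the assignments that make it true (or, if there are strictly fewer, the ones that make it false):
is false only for:
  p=False, x=False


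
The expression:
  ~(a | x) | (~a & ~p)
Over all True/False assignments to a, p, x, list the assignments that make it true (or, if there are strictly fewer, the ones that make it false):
is true only for:
  a=False, p=False, x=False;
  a=False, p=False, x=True;
  a=False, p=True, x=False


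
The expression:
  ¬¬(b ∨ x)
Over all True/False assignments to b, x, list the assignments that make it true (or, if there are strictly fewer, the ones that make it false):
is false only for:
  b=False, x=False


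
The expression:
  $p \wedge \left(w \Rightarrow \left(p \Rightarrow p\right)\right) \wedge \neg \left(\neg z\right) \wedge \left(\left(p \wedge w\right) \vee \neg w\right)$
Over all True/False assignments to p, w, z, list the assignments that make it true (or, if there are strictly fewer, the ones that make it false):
is true only for:
  p=True, w=False, z=True;
  p=True, w=True, z=True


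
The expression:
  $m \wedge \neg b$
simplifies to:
$m \wedge \neg b$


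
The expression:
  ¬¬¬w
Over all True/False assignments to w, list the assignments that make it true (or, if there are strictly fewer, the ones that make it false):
is true only for:
  w=False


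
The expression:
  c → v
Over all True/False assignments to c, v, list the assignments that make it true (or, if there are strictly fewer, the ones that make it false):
is false only for:
  c=True, v=False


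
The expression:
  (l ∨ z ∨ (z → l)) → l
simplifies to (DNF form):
l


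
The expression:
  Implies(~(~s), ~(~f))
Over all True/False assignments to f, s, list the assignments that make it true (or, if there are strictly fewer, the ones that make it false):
is false only for:
  f=False, s=True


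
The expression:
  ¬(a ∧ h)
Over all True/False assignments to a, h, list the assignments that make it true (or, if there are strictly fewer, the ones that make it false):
is false only for:
  a=True, h=True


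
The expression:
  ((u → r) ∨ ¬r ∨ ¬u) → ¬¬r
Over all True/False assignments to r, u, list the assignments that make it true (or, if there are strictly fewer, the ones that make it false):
is true only for:
  r=True, u=False;
  r=True, u=True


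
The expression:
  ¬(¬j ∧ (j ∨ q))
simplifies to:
j ∨ ¬q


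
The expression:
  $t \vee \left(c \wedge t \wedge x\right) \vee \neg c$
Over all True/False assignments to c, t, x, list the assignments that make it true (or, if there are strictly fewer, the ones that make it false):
is false only for:
  c=True, t=False, x=False;
  c=True, t=False, x=True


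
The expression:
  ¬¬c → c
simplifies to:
True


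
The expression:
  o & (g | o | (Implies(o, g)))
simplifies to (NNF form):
o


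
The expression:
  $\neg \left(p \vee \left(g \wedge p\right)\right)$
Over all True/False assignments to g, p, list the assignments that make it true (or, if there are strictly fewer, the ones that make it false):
is true only for:
  g=False, p=False;
  g=True, p=False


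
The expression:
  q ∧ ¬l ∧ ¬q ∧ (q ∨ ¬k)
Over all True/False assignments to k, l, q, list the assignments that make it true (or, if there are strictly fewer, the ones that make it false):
is never true.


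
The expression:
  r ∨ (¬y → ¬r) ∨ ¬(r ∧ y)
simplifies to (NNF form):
True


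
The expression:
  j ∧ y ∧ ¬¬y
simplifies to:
j ∧ y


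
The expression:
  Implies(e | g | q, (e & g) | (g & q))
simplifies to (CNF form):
(g | ~e) & (g | ~q) & (e | q | ~g)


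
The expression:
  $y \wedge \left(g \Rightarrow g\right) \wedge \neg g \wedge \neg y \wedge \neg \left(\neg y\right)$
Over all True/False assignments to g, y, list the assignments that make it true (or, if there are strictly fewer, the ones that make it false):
is never true.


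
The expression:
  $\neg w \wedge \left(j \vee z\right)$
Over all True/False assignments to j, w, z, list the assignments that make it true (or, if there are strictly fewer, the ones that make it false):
is true only for:
  j=False, w=False, z=True;
  j=True, w=False, z=False;
  j=True, w=False, z=True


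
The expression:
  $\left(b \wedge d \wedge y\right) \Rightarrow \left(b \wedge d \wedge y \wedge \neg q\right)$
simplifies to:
$\neg b \vee \neg d \vee \neg q \vee \neg y$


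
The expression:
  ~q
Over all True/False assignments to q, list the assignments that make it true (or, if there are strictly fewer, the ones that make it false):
is true only for:
  q=False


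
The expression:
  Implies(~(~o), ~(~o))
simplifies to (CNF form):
True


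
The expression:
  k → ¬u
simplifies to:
¬k ∨ ¬u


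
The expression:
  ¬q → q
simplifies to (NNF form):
q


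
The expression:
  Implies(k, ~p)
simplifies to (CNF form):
~k | ~p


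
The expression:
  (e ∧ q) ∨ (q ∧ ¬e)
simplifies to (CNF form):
q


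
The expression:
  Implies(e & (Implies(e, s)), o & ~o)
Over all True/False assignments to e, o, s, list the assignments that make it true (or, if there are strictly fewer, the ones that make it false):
is false only for:
  e=True, o=False, s=True;
  e=True, o=True, s=True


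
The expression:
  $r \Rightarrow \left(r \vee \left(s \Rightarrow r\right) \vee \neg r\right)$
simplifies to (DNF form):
$\text{True}$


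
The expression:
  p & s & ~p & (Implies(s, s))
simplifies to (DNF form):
False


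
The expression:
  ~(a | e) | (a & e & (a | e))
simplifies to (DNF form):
(a & e) | (~a & ~e)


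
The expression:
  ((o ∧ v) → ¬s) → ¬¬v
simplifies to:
v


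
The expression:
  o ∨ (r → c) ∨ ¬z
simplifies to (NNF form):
c ∨ o ∨ ¬r ∨ ¬z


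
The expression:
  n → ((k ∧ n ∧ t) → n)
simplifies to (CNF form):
True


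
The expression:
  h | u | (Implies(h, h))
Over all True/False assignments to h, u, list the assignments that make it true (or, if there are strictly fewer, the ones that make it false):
is always true.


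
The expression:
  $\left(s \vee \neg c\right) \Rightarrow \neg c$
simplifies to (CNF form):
$\neg c \vee \neg s$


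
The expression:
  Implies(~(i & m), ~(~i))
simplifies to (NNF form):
i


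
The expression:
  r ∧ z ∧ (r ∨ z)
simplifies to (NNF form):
r ∧ z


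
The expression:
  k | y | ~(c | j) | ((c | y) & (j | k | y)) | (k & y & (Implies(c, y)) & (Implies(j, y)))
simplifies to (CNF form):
(c | k | y | ~j) & (j | k | y | ~c)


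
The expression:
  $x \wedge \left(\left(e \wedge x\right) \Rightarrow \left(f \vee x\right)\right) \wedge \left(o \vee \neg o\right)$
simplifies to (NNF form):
$x$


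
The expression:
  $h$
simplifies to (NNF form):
$h$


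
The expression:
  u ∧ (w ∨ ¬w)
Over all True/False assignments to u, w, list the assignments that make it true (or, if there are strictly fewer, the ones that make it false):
is true only for:
  u=True, w=False;
  u=True, w=True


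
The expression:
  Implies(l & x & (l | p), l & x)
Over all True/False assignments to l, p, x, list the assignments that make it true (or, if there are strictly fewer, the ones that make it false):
is always true.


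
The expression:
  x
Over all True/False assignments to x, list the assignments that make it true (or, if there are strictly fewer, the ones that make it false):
is true only for:
  x=True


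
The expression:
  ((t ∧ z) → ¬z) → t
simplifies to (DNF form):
t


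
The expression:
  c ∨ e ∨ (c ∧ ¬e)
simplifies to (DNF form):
c ∨ e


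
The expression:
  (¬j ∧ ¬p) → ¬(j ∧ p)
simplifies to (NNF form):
True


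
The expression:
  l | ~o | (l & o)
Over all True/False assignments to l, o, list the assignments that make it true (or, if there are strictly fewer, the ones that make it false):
is false only for:
  l=False, o=True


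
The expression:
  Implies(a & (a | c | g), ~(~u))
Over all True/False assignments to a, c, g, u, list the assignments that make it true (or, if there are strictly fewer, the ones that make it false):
is false only for:
  a=True, c=False, g=False, u=False;
  a=True, c=False, g=True, u=False;
  a=True, c=True, g=False, u=False;
  a=True, c=True, g=True, u=False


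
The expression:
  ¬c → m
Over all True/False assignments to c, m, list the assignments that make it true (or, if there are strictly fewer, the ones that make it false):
is false only for:
  c=False, m=False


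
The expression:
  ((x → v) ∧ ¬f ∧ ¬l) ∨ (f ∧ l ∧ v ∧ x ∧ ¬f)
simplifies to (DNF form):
(v ∧ ¬f ∧ ¬l) ∨ (¬f ∧ ¬l ∧ ¬x)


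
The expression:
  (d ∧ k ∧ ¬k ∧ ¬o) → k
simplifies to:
True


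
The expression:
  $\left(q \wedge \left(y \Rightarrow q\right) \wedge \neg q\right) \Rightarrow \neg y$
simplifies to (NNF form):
$\text{True}$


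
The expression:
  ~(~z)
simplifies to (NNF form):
z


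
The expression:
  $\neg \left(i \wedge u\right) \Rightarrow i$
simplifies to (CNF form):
$i$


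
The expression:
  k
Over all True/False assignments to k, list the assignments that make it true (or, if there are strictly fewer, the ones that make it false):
is true only for:
  k=True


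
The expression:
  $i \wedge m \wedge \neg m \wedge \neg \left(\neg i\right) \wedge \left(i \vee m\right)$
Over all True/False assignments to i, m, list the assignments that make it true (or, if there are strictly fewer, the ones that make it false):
is never true.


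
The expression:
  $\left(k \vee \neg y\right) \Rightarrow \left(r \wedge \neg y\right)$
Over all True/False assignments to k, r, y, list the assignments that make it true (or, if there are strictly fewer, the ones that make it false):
is true only for:
  k=False, r=False, y=True;
  k=False, r=True, y=False;
  k=False, r=True, y=True;
  k=True, r=True, y=False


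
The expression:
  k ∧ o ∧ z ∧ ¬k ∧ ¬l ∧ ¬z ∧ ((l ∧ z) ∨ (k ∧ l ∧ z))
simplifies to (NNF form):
False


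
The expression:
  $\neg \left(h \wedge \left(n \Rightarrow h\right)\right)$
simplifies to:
$\neg h$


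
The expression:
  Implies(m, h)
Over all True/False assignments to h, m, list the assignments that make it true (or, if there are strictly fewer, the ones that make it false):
is false only for:
  h=False, m=True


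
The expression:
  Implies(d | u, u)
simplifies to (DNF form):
u | ~d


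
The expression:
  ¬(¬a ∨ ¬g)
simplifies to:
a ∧ g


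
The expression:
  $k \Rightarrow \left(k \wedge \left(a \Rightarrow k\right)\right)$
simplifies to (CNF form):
$\text{True}$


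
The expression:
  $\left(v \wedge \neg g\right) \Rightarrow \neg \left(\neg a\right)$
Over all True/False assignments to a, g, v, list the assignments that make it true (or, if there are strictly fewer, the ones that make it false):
is false only for:
  a=False, g=False, v=True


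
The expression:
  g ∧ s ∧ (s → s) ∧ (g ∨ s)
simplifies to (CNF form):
g ∧ s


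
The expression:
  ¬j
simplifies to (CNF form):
¬j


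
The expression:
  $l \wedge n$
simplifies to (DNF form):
$l \wedge n$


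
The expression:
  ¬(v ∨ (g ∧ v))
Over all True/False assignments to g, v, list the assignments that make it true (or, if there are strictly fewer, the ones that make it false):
is true only for:
  g=False, v=False;
  g=True, v=False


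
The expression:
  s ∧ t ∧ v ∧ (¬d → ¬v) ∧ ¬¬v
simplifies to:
d ∧ s ∧ t ∧ v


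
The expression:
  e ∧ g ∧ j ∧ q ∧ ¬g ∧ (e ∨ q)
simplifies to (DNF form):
False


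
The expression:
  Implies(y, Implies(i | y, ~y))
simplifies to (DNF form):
~y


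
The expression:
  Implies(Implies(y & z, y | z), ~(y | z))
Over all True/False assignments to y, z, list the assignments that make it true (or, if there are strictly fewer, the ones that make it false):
is true only for:
  y=False, z=False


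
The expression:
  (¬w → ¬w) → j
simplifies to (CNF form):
j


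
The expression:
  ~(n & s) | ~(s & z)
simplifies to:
~n | ~s | ~z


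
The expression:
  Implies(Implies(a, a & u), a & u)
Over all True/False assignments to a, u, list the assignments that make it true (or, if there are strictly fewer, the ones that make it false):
is true only for:
  a=True, u=False;
  a=True, u=True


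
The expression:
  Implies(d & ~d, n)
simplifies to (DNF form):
True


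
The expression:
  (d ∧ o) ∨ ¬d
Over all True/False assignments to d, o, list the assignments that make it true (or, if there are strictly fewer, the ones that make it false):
is false only for:
  d=True, o=False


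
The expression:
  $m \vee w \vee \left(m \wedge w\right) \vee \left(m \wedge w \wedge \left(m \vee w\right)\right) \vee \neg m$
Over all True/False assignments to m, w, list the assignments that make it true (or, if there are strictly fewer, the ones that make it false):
is always true.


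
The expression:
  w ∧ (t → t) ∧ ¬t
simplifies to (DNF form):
w ∧ ¬t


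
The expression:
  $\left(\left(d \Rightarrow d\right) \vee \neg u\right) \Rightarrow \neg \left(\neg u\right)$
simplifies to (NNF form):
$u$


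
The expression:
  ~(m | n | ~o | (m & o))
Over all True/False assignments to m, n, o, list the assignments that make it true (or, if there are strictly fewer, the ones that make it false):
is true only for:
  m=False, n=False, o=True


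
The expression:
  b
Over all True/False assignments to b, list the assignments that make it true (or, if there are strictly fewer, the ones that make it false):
is true only for:
  b=True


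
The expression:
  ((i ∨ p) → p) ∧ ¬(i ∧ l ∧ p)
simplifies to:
(p ∧ ¬l) ∨ ¬i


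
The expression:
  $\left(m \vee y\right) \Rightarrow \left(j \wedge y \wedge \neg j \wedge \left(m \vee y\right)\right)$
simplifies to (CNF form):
$\neg m \wedge \neg y$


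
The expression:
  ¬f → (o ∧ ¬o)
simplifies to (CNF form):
f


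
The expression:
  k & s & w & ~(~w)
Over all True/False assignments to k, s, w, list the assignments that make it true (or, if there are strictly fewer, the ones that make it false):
is true only for:
  k=True, s=True, w=True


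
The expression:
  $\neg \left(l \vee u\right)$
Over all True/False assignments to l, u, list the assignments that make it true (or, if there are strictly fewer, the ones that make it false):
is true only for:
  l=False, u=False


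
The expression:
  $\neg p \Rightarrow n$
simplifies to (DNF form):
$n \vee p$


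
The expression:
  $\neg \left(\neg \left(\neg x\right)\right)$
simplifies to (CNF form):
$\neg x$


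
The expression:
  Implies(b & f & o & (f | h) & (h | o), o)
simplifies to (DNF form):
True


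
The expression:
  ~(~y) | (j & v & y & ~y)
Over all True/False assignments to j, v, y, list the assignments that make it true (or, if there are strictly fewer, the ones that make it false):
is true only for:
  j=False, v=False, y=True;
  j=False, v=True, y=True;
  j=True, v=False, y=True;
  j=True, v=True, y=True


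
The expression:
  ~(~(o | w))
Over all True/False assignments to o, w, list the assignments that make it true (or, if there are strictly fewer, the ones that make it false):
is false only for:
  o=False, w=False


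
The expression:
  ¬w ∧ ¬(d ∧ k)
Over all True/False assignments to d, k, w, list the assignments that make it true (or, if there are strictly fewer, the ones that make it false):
is true only for:
  d=False, k=False, w=False;
  d=False, k=True, w=False;
  d=True, k=False, w=False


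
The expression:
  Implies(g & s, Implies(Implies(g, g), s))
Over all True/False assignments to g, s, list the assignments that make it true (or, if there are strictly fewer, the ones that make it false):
is always true.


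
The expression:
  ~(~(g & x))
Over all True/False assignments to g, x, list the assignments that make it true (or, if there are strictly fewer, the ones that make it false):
is true only for:
  g=True, x=True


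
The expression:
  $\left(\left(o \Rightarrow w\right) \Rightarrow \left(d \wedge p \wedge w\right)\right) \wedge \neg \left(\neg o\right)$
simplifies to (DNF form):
$\left(o \wedge \neg w\right) \vee \left(d \wedge o \wedge p\right)$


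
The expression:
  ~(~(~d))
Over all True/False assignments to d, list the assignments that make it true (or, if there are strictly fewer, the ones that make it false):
is true only for:
  d=False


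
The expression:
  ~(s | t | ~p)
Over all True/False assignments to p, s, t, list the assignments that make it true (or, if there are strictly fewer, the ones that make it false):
is true only for:
  p=True, s=False, t=False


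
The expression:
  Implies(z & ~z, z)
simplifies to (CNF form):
True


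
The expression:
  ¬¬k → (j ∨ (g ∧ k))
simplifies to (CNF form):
g ∨ j ∨ ¬k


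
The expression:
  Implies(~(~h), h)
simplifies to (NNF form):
True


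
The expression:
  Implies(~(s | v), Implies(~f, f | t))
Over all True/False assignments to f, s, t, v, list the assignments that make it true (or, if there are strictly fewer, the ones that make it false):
is false only for:
  f=False, s=False, t=False, v=False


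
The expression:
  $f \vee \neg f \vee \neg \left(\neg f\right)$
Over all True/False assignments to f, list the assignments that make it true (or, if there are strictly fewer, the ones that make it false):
is always true.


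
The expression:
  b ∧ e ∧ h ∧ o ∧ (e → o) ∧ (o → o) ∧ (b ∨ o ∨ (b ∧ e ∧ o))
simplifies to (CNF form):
b ∧ e ∧ h ∧ o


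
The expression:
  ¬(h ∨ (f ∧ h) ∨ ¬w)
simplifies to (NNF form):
w ∧ ¬h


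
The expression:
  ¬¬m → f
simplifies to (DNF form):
f ∨ ¬m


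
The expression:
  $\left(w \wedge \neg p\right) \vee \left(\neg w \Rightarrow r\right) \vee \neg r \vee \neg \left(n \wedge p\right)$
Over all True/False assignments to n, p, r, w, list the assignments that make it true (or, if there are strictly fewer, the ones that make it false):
is always true.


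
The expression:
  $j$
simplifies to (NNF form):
$j$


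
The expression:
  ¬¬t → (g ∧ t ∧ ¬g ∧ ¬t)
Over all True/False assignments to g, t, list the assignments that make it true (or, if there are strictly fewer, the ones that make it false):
is true only for:
  g=False, t=False;
  g=True, t=False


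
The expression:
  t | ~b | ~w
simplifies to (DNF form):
t | ~b | ~w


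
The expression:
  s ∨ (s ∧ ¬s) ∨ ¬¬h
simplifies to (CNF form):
h ∨ s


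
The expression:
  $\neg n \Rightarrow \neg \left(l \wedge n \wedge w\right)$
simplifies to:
$\text{True}$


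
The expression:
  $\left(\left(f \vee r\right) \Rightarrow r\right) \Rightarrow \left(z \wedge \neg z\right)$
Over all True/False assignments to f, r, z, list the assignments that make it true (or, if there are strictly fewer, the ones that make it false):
is true only for:
  f=True, r=False, z=False;
  f=True, r=False, z=True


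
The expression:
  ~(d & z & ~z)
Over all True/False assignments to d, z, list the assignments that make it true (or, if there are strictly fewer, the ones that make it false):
is always true.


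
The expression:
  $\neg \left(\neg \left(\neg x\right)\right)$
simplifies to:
$\neg x$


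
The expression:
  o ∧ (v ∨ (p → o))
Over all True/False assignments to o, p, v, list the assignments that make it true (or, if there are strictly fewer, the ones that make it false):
is true only for:
  o=True, p=False, v=False;
  o=True, p=False, v=True;
  o=True, p=True, v=False;
  o=True, p=True, v=True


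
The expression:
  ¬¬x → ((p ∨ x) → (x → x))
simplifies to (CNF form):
True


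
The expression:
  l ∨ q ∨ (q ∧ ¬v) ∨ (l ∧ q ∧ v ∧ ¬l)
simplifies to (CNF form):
l ∨ q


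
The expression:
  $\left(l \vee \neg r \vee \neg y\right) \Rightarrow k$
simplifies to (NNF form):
$k \vee \left(r \wedge y \wedge \neg l\right)$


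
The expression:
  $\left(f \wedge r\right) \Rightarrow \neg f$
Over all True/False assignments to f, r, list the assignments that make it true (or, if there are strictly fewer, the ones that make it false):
is false only for:
  f=True, r=True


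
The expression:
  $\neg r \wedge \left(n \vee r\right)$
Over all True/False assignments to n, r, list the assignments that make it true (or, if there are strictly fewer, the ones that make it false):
is true only for:
  n=True, r=False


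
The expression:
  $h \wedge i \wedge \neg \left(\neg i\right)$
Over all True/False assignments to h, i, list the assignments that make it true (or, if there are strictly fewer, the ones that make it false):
is true only for:
  h=True, i=True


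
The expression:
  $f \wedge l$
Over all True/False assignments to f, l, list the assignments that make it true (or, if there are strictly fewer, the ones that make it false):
is true only for:
  f=True, l=True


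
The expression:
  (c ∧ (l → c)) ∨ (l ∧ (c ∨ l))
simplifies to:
c ∨ l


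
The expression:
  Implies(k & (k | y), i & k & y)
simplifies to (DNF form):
~k | (i & y)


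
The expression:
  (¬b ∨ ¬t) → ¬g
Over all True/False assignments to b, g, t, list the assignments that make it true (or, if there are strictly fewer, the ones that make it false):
is false only for:
  b=False, g=True, t=False;
  b=False, g=True, t=True;
  b=True, g=True, t=False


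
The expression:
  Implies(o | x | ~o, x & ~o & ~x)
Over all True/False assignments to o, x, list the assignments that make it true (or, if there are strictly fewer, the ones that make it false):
is never true.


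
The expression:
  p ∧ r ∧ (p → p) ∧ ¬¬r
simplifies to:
p ∧ r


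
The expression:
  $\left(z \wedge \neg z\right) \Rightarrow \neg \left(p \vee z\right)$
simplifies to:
$\text{True}$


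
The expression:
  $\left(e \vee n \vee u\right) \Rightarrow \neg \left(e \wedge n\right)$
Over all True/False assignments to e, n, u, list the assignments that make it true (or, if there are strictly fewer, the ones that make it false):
is false only for:
  e=True, n=True, u=False;
  e=True, n=True, u=True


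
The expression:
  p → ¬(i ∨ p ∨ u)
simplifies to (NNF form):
¬p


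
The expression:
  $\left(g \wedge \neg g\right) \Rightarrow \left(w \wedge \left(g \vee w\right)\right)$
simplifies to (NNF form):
$\text{True}$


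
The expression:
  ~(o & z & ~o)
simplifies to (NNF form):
True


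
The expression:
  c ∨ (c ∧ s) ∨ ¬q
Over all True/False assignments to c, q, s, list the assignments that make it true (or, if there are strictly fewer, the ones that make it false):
is false only for:
  c=False, q=True, s=False;
  c=False, q=True, s=True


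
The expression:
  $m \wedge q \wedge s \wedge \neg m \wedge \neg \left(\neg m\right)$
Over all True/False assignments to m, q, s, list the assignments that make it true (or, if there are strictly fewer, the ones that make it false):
is never true.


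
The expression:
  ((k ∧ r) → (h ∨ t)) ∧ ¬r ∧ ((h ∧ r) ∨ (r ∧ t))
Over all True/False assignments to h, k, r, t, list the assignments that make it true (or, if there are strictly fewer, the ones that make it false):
is never true.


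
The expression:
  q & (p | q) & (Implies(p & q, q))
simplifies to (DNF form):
q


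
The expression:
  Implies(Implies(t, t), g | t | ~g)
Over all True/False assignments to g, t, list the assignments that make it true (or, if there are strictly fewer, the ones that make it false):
is always true.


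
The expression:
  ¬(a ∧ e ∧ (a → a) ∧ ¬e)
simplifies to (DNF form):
True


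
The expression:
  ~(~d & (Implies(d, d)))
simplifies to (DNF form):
d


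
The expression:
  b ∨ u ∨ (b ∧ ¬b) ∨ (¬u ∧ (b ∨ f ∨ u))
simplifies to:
b ∨ f ∨ u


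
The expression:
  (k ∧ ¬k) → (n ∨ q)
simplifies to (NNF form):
True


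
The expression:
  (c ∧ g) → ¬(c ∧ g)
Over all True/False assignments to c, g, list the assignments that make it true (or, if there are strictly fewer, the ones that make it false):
is false only for:
  c=True, g=True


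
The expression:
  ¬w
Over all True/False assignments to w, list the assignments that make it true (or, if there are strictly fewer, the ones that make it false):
is true only for:
  w=False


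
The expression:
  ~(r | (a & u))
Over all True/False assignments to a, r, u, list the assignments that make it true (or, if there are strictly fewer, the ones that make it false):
is true only for:
  a=False, r=False, u=False;
  a=False, r=False, u=True;
  a=True, r=False, u=False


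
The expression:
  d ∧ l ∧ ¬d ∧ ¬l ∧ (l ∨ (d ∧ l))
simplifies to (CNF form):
False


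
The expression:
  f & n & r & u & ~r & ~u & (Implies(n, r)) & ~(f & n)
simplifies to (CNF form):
False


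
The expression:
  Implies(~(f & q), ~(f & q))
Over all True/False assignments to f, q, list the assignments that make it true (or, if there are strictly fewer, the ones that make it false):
is always true.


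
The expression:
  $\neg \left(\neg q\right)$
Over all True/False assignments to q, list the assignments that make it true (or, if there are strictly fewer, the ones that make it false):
is true only for:
  q=True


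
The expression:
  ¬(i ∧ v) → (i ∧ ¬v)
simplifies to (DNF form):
i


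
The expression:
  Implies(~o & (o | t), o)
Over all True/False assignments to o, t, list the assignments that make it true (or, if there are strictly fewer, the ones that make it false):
is false only for:
  o=False, t=True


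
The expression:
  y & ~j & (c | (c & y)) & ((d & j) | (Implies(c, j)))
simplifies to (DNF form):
False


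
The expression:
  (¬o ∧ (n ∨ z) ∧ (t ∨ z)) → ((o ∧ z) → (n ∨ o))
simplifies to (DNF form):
True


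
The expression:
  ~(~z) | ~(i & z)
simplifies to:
True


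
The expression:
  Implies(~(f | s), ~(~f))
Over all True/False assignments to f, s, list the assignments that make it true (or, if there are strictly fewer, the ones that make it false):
is false only for:
  f=False, s=False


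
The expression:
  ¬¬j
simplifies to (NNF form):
j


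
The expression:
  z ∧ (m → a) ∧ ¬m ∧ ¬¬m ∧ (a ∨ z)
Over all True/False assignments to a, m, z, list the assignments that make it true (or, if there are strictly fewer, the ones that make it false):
is never true.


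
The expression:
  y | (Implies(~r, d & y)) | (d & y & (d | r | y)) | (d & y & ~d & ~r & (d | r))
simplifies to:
r | y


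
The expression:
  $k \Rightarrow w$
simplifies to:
$w \vee \neg k$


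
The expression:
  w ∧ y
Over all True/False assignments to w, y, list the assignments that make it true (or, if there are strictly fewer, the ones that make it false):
is true only for:
  w=True, y=True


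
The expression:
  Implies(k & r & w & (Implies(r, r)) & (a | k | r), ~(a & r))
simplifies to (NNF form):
~a | ~k | ~r | ~w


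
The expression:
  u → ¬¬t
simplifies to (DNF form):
t ∨ ¬u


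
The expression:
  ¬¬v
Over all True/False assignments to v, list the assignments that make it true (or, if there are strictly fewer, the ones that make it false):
is true only for:
  v=True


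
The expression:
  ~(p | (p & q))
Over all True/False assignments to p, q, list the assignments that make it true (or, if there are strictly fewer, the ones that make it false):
is true only for:
  p=False, q=False;
  p=False, q=True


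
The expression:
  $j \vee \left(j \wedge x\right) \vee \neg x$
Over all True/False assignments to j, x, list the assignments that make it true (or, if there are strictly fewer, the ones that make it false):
is false only for:
  j=False, x=True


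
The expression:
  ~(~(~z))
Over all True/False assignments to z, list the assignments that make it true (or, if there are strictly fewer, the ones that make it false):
is true only for:
  z=False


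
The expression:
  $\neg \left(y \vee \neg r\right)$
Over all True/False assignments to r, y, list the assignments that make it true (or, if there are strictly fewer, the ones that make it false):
is true only for:
  r=True, y=False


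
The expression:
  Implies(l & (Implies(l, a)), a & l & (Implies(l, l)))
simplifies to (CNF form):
True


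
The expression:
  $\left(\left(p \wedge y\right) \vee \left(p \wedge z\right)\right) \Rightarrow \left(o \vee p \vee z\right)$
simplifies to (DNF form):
$\text{True}$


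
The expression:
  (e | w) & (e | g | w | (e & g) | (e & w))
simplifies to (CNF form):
e | w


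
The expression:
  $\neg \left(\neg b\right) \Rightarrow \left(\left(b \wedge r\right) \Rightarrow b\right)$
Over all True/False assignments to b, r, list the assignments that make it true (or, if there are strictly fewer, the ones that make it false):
is always true.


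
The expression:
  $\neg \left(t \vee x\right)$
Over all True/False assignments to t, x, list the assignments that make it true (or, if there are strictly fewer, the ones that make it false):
is true only for:
  t=False, x=False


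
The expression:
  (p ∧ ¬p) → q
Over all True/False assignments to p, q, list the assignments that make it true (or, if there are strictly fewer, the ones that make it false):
is always true.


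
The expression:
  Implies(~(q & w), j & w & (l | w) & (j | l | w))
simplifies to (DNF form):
(j & w) | (q & w)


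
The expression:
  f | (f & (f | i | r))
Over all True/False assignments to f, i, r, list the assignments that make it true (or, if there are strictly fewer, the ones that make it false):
is true only for:
  f=True, i=False, r=False;
  f=True, i=False, r=True;
  f=True, i=True, r=False;
  f=True, i=True, r=True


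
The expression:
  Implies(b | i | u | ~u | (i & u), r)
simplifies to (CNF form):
r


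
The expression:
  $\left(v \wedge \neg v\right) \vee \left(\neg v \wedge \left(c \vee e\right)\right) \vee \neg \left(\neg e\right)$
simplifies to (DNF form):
$e \vee \left(c \wedge \neg v\right)$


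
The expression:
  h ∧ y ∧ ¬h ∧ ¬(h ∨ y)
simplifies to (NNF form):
False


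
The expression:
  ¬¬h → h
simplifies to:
True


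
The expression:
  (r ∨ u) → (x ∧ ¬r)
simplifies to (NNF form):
¬r ∧ (x ∨ ¬u)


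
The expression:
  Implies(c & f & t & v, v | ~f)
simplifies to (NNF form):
True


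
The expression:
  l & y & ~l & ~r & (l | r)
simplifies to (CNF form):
False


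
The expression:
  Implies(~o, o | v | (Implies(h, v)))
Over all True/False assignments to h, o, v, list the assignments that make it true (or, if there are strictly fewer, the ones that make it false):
is false only for:
  h=True, o=False, v=False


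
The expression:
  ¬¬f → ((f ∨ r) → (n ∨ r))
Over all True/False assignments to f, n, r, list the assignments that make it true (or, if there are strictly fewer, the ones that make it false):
is false only for:
  f=True, n=False, r=False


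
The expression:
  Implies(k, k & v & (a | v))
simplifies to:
v | ~k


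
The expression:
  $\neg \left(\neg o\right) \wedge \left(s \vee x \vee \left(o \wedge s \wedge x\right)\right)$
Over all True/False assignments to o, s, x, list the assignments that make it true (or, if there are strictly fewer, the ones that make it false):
is true only for:
  o=True, s=False, x=True;
  o=True, s=True, x=False;
  o=True, s=True, x=True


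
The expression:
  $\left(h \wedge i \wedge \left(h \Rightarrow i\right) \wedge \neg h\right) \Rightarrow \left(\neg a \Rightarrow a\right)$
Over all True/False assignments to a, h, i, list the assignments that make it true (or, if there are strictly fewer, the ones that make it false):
is always true.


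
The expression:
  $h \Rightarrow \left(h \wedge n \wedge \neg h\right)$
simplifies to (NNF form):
$\neg h$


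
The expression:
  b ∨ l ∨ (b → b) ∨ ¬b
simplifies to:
True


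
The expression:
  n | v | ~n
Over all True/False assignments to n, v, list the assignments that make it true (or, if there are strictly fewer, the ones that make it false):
is always true.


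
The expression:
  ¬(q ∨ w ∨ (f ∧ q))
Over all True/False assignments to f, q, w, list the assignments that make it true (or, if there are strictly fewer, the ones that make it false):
is true only for:
  f=False, q=False, w=False;
  f=True, q=False, w=False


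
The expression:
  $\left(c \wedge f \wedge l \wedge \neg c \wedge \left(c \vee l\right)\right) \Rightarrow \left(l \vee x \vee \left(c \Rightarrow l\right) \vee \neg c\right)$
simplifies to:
$\text{True}$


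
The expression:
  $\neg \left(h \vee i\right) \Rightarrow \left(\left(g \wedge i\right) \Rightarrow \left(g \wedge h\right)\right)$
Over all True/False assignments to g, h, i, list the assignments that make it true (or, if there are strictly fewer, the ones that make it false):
is always true.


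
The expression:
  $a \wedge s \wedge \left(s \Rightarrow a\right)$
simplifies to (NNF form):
$a \wedge s$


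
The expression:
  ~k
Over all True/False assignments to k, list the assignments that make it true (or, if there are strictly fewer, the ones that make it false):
is true only for:
  k=False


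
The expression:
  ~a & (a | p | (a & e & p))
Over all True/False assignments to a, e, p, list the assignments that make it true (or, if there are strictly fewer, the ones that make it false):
is true only for:
  a=False, e=False, p=True;
  a=False, e=True, p=True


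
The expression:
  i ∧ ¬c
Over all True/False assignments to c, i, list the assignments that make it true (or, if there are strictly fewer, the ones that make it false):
is true only for:
  c=False, i=True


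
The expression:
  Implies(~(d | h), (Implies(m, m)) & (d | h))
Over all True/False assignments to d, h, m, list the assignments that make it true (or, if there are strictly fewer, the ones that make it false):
is false only for:
  d=False, h=False, m=False;
  d=False, h=False, m=True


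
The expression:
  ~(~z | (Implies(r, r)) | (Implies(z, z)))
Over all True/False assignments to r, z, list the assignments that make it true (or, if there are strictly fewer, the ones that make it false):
is never true.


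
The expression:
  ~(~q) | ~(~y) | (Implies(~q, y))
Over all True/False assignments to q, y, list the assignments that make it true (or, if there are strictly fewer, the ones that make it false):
is false only for:
  q=False, y=False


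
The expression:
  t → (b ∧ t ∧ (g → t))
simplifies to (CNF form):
b ∨ ¬t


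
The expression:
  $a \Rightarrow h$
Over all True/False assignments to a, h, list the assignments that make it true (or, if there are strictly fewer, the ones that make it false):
is false only for:
  a=True, h=False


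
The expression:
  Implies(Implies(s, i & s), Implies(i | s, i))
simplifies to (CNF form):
True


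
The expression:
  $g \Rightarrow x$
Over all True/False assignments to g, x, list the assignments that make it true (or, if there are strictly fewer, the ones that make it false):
is false only for:
  g=True, x=False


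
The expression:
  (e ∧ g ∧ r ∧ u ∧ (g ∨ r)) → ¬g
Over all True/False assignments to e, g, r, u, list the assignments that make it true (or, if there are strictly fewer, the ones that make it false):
is false only for:
  e=True, g=True, r=True, u=True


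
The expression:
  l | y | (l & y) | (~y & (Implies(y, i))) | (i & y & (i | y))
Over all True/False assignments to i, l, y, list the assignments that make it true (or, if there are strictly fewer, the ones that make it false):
is always true.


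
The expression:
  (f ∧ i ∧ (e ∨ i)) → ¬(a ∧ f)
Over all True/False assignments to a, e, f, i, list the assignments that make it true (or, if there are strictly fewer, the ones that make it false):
is false only for:
  a=True, e=False, f=True, i=True;
  a=True, e=True, f=True, i=True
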